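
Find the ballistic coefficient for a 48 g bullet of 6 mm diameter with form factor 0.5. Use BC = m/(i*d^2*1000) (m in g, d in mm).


BC = m/(i*d^2*1000) = 48/(0.5 * 6^2 * 1000) = 0.002667

0.002667


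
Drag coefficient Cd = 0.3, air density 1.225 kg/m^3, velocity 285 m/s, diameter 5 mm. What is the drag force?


A = pi*(d/2)^2 = pi*(5/2000)^2 = 1.96350e-05 m^2
Fd = 0.5*Cd*rho*A*v^2 = 0.5*0.3*1.225*1.96350e-05*285^2 = 0.2931 N

0.2931 N


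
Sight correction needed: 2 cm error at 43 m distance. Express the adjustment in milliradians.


1 mrad subtends 1 cm per 10 m of range, so adj = error_cm / (dist_m / 10) = 2 / (43/10) = 0.4651 mrad

0.4651 mrad


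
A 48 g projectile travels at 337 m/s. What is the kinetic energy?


E = 0.5*m*v^2 = 0.5*0.048*337^2 = 2726 J

2726 J


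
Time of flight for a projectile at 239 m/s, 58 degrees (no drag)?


T = 2*v0*sin(theta)/g = 2*239*sin(58°)/9.81 = 41.32 s

41.32 s


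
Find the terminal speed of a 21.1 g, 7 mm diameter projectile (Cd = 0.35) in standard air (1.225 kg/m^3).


A = pi*(d/2)^2 = pi*(7/2000)^2 = 3.84845e-05 m^2
vt = sqrt(2mg/(Cd*rho*A)) = sqrt(2*0.0211*9.81/(0.35 * 1.225 * 3.84845e-05)) = 158.4 m/s

158.4 m/s


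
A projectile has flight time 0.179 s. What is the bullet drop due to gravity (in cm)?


drop = 0.5*g*t^2 = 0.5*9.81*0.179^2 = 0.157161 m ≈ 15.72 cm

15.72 cm


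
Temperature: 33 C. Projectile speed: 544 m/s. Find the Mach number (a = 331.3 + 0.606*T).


a = 331.3 + 0.606*(33) = 351.298 m/s
M = v/a = 544/351.298 = 1.549

1.549


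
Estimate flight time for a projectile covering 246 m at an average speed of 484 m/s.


t = d/v = 246/484 = 0.5083 s

0.5083 s


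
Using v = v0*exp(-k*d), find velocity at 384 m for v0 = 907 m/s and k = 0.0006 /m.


v = v0*exp(-k*d) = 907*exp(-0.0006*384) = 720.4 m/s

720.4 m/s


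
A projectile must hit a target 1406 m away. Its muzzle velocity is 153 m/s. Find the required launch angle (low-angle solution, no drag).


sin(2*theta) = R*g/v0^2 = 1406*9.81/153^2 = 0.589212, theta = arcsin(0.589212)/2 = 18.05°

18.05 degrees


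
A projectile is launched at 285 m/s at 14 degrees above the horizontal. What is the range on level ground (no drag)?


R = v0^2 * sin(2*theta) / g = 285^2 * sin(2*14°) / 9.81 = 3887 m

3887 m


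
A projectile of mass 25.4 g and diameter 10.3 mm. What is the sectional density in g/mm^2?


SD = m/d^2 = 25.4/10.3^2 = 0.2394 g/mm^2

0.2394 g/mm^2


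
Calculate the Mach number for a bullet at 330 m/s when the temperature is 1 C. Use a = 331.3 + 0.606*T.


a = 331.3 + 0.606*(1) = 331.906 m/s
M = v/a = 330/331.906 = 0.9943

0.9943


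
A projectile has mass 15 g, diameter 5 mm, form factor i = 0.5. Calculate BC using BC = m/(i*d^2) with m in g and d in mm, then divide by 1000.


BC = m/(i*d^2*1000) = 15/(0.5 * 5^2 * 1000) = 0.0012

0.0012


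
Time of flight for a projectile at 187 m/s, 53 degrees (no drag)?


T = 2*v0*sin(theta)/g = 2*187*sin(53°)/9.81 = 30.45 s

30.45 s


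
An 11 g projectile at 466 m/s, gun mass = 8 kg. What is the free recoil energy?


v_r = m_p*v_p/m_gun = 0.011*466/8 = 0.64075 m/s, E_r = 0.5*m_gun*v_r^2 = 0.5*8*0.64075^2 = 1.642 J

1.642 J


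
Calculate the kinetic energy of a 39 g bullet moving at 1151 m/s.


E = 0.5*m*v^2 = 0.5*0.039*1151^2 = 25834 J

25834 J


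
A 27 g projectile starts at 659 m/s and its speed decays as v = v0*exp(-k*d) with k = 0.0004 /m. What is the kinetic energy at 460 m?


v = v0*exp(-k*d) = 659*exp(-0.0004*460) = 548.246 m/s
E = 0.5*m*v^2 = 0.5*0.027*548.246^2 = 4058 J

4058 J


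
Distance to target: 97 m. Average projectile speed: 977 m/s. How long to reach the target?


t = d/v = 97/977 = 0.09928 s

0.09928 s


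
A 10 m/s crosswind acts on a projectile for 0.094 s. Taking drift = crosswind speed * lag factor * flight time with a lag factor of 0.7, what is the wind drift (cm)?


drift = v_wind * lag * t = 10 * 0.7 * 0.094 = 0.658 m ≈ 65.8 cm

65.8 cm


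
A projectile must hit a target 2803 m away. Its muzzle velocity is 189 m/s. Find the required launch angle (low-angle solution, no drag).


sin(2*theta) = R*g/v0^2 = 2803*9.81/189^2 = 0.769783, theta = arcsin(0.769783)/2 = 25.17°

25.17 degrees


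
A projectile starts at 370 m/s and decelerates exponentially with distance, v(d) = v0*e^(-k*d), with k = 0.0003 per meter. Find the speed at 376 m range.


v = v0*exp(-k*d) = 370*exp(-0.0003*376) = 330.5 m/s

330.5 m/s


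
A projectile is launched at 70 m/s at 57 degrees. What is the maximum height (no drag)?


H = (v0*sin(theta))^2 / (2g) = (70*sin(57°))^2 / (2*9.81) = 175.7 m

175.7 m


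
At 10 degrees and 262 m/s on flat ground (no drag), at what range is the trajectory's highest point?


R = v0^2*sin(2*theta)/g = 262^2*sin(2*10°)/9.81 = 2393.23 m
apex_dist = R/2 = 2393.23/2 = 1197 m

1197 m


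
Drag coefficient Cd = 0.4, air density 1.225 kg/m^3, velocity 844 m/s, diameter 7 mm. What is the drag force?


A = pi*(d/2)^2 = pi*(7/2000)^2 = 3.84845e-05 m^2
Fd = 0.5*Cd*rho*A*v^2 = 0.5*0.4*1.225*3.84845e-05*844^2 = 6.716 N

6.716 N


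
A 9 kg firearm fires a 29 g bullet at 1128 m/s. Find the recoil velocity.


v_recoil = m_p * v_p / m_gun = 0.029 * 1128 / 9 = 3.635 m/s

3.635 m/s


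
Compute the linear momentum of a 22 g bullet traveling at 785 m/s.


p = m*v = 0.022*785 = 17.27 kg·m/s

17.27 kg·m/s


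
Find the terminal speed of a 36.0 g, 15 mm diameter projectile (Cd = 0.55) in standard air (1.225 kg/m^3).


A = pi*(d/2)^2 = pi*(15/2000)^2 = 1.76715e-04 m^2
vt = sqrt(2mg/(Cd*rho*A)) = sqrt(2*0.036*9.81/(0.55 * 1.225 * 1.76715e-04)) = 77.02 m/s

77.02 m/s


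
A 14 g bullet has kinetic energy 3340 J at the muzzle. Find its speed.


v = sqrt(2*E/m) = sqrt(2*3340/0.014) = 690.8 m/s

690.8 m/s


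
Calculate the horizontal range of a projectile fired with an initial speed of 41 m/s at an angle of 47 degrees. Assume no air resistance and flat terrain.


R = v0^2 * sin(2*theta) / g = 41^2 * sin(2*47°) / 9.81 = 170.9 m

170.9 m


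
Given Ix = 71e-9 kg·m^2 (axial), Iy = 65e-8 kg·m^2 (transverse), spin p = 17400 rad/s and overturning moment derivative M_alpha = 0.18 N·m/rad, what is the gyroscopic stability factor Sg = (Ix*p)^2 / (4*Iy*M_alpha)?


Sg = Ix^2 * p^2 / (4 * Iy * M_alpha) = (71e-9)^2 * 17400^2 / (4 * 65e-8 * 0.18) = 3.261

3.261


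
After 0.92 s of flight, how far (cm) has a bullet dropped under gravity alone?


drop = 0.5*g*t^2 = 0.5*9.81*0.92^2 = 4.15159 m ≈ 415.2 cm

415.2 cm


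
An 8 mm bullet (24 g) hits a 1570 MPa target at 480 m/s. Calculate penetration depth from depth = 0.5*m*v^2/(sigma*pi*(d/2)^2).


A = pi*(d/2)^2 = pi*(8/2)^2 = 50.2655 mm^2
E = 0.5*m*v^2 = 0.5*0.024*480^2 = 2764.8 J
depth = E/(sigma*A) = 2764.8 J / (1570 MPa * 50.2655 mm^2) = 2764.8/(1570 * 50.2655) m = 0.0350344 m ≈ 35.03 mm

35.03 mm


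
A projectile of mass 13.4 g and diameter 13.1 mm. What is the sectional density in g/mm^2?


SD = m/d^2 = 13.4/13.1^2 = 0.07808 g/mm^2

0.07808 g/mm^2


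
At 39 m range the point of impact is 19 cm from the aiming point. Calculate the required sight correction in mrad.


1 mrad subtends 1 cm per 10 m of range, so adj = error_cm / (dist_m / 10) = 19 / (39/10) = 4.872 mrad

4.872 mrad


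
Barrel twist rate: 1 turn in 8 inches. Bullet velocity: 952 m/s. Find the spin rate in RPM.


twist_m = 8*0.0254 = 0.2032 m
spin = v/twist = 952/0.2032 = 4685.039 rev/s
RPM = spin*60 = 4685.039*60 ≈ 281102 RPM

281102 RPM


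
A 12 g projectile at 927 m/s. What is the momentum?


p = m*v = 0.012*927 = 11.12 kg·m/s

11.12 kg·m/s


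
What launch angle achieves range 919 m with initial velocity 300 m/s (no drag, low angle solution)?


sin(2*theta) = R*g/v0^2 = 919*9.81/300^2 = 0.100171, theta = arcsin(0.100171)/2 = 2.875°

2.875 degrees


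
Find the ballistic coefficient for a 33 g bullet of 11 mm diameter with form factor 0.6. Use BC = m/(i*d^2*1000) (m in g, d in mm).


BC = m/(i*d^2*1000) = 33/(0.6 * 11^2 * 1000) = 0.0004545

0.0004545


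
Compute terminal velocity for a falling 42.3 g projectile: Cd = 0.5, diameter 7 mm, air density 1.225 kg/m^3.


A = pi*(d/2)^2 = pi*(7/2000)^2 = 3.84845e-05 m^2
vt = sqrt(2mg/(Cd*rho*A)) = sqrt(2*0.0423*9.81/(0.5 * 1.225 * 3.84845e-05)) = 187.6 m/s

187.6 m/s


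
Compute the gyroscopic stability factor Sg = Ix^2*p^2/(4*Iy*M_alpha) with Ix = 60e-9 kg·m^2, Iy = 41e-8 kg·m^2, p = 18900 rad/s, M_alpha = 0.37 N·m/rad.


Sg = Ix^2 * p^2 / (4 * Iy * M_alpha) = (60e-9)^2 * 18900^2 / (4 * 41e-8 * 0.37) = 2.119

2.119


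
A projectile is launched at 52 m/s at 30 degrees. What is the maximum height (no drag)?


H = (v0*sin(theta))^2 / (2g) = (52*sin(30°))^2 / (2*9.81) = 34.45 m

34.45 m


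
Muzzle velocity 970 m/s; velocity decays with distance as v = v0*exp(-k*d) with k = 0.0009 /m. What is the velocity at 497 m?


v = v0*exp(-k*d) = 970*exp(-0.0009*497) = 620.2 m/s

620.2 m/s


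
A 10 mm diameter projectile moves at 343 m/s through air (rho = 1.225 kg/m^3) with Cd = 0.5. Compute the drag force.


A = pi*(d/2)^2 = pi*(10/2000)^2 = 7.85398e-05 m^2
Fd = 0.5*Cd*rho*A*v^2 = 0.5*0.5*1.225*7.85398e-05*343^2 = 2.83 N

2.83 N


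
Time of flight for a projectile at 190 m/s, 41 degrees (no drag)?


T = 2*v0*sin(theta)/g = 2*190*sin(41°)/9.81 = 25.41 s

25.41 s


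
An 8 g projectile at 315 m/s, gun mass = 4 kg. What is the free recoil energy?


v_r = m_p*v_p/m_gun = 0.008*315/4 = 0.63 m/s, E_r = 0.5*m_gun*v_r^2 = 0.5*4*0.63^2 = 0.7938 J

0.7938 J


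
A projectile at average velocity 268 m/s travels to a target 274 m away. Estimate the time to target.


t = d/v = 274/268 = 1.022 s

1.022 s


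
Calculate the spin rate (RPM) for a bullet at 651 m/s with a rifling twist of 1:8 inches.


twist_m = 8*0.0254 = 0.2032 m
spin = v/twist = 651/0.2032 = 3203.74 rev/s
RPM = spin*60 = 3203.74*60 ≈ 192224 RPM

192224 RPM


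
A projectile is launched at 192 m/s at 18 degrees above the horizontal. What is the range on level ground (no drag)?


R = v0^2 * sin(2*theta) / g = 192^2 * sin(2*18°) / 9.81 = 2209 m

2209 m


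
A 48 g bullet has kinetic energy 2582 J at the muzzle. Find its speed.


v = sqrt(2*E/m) = sqrt(2*2582/0.048) = 328 m/s

328 m/s


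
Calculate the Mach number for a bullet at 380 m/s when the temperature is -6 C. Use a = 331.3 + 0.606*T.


a = 331.3 + 0.606*(-6) = 327.664 m/s
M = v/a = 380/327.664 = 1.16

1.16


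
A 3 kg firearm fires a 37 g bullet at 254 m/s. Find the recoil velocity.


v_recoil = m_p * v_p / m_gun = 0.037 * 254 / 3 = 3.133 m/s

3.133 m/s


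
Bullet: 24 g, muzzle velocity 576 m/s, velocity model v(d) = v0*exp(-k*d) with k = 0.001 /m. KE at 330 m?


v = v0*exp(-k*d) = 576*exp(-0.001*330) = 414.1 m/s
E = 0.5*m*v^2 = 0.5*0.024*414.1^2 = 2058 J

2058 J


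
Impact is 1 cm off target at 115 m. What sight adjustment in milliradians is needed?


1 mrad subtends 1 cm per 10 m of range, so adj = error_cm / (dist_m / 10) = 1 / (115/10) = 0.08696 mrad

0.08696 mrad


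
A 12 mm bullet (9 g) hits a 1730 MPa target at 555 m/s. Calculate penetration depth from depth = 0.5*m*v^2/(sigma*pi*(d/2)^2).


A = pi*(d/2)^2 = pi*(12/2)^2 = 113.097 mm^2
E = 0.5*m*v^2 = 0.5*0.009*555^2 = 1386.11 J
depth = E/(sigma*A) = 1386.11 J / (1730 MPa * 113.097 mm^2) = 1386.11/(1730 * 113.097) m = 0.00708435 m ≈ 7.084 mm

7.084 mm


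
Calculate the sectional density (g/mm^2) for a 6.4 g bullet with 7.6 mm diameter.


SD = m/d^2 = 6.4/7.6^2 = 0.1108 g/mm^2

0.1108 g/mm^2


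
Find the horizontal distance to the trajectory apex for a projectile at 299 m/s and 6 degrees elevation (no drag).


R = v0^2*sin(2*theta)/g = 299^2*sin(2*6°)/9.81 = 1894.75 m
apex_dist = R/2 = 1894.75/2 = 947.4 m

947.4 m


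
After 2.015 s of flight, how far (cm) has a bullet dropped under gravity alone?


drop = 0.5*g*t^2 = 0.5*9.81*2.015^2 = 19.9154 m ≈ 1992 cm

1992 cm


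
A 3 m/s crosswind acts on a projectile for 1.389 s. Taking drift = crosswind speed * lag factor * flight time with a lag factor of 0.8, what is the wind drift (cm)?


drift = v_wind * lag * t = 3 * 0.8 * 1.389 = 3.3336 m ≈ 333.4 cm

333.4 cm


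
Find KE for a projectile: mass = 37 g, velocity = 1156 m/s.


E = 0.5*m*v^2 = 0.5*0.037*1156^2 = 24722 J

24722 J


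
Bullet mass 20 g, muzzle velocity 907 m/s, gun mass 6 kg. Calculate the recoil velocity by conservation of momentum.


v_recoil = m_p * v_p / m_gun = 0.02 * 907 / 6 = 3.023 m/s

3.023 m/s


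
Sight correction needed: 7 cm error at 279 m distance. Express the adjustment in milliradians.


1 mrad subtends 1 cm per 10 m of range, so adj = error_cm / (dist_m / 10) = 7 / (279/10) = 0.2509 mrad

0.2509 mrad


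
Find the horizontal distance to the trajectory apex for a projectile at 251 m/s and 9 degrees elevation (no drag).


R = v0^2*sin(2*theta)/g = 251^2*sin(2*9°)/9.81 = 1984.54 m
apex_dist = R/2 = 1984.54/2 = 992.3 m

992.3 m


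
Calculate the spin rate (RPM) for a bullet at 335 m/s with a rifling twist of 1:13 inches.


twist_m = 13*0.0254 = 0.3302 m
spin = v/twist = 335/0.3302 = 1014.537 rev/s
RPM = spin*60 = 1014.537*60 ≈ 60872 RPM

60872 RPM


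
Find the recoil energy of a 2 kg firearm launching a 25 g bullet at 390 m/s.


v_r = m_p*v_p/m_gun = 0.025*390/2 = 4.875 m/s, E_r = 0.5*m_gun*v_r^2 = 0.5*2*4.875^2 = 23.77 J

23.77 J


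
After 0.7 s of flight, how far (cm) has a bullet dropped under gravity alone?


drop = 0.5*g*t^2 = 0.5*9.81*0.7^2 = 2.40345 m ≈ 240.3 cm

240.3 cm


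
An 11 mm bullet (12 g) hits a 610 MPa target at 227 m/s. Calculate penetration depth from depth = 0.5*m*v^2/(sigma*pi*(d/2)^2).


A = pi*(d/2)^2 = pi*(11/2)^2 = 95.0332 mm^2
E = 0.5*m*v^2 = 0.5*0.012*227^2 = 309.174 J
depth = E/(sigma*A) = 309.174 J / (610 MPa * 95.0332 mm^2) = 309.174/(610 * 95.0332) m = 0.00533332 m ≈ 5.333 mm

5.333 mm


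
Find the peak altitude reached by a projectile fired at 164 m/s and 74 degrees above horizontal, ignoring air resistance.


H = (v0*sin(theta))^2 / (2g) = (164*sin(74°))^2 / (2*9.81) = 1267 m

1267 m


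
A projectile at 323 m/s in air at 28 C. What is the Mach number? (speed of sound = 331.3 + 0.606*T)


a = 331.3 + 0.606*(28) = 348.268 m/s
M = v/a = 323/348.268 = 0.9274

0.9274


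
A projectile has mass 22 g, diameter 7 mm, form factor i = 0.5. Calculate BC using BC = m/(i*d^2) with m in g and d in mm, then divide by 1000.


BC = m/(i*d^2*1000) = 22/(0.5 * 7^2 * 1000) = 0.000898

0.000898


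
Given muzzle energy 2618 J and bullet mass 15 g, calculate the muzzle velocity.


v = sqrt(2*E/m) = sqrt(2*2618/0.015) = 590.8 m/s

590.8 m/s


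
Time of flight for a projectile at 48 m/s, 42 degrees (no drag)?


T = 2*v0*sin(theta)/g = 2*48*sin(42°)/9.81 = 6.548 s

6.548 s


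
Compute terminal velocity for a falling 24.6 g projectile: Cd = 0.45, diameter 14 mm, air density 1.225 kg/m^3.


A = pi*(d/2)^2 = pi*(14/2000)^2 = 1.53938e-04 m^2
vt = sqrt(2mg/(Cd*rho*A)) = sqrt(2*0.0246*9.81/(0.45 * 1.225 * 1.53938e-04)) = 75.42 m/s

75.42 m/s


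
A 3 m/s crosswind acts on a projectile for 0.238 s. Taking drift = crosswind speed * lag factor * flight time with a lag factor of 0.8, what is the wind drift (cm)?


drift = v_wind * lag * t = 3 * 0.8 * 0.238 = 0.5712 m ≈ 57.12 cm

57.12 cm


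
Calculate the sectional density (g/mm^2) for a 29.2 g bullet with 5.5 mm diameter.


SD = m/d^2 = 29.2/5.5^2 = 0.9653 g/mm^2

0.9653 g/mm^2


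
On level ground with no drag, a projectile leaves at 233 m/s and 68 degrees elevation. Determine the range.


R = v0^2 * sin(2*theta) / g = 233^2 * sin(2*68°) / 9.81 = 3844 m

3844 m


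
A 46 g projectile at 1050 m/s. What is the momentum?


p = m*v = 0.046*1050 = 48.3 kg·m/s

48.3 kg·m/s


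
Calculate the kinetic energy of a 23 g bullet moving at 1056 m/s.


E = 0.5*m*v^2 = 0.5*0.023*1056^2 = 12824 J

12824 J


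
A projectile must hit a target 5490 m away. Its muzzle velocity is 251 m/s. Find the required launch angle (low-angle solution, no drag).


sin(2*theta) = R*g/v0^2 = 5490*9.81/251^2 = 0.854858, theta = arcsin(0.854858)/2 = 29.37°

29.37 degrees


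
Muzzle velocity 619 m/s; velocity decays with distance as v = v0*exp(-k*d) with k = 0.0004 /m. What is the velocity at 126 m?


v = v0*exp(-k*d) = 619*exp(-0.0004*126) = 588.6 m/s

588.6 m/s


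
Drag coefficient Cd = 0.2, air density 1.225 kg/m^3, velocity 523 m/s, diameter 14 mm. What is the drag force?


A = pi*(d/2)^2 = pi*(14/2000)^2 = 1.53938e-04 m^2
Fd = 0.5*Cd*rho*A*v^2 = 0.5*0.2*1.225*1.53938e-04*523^2 = 5.158 N

5.158 N


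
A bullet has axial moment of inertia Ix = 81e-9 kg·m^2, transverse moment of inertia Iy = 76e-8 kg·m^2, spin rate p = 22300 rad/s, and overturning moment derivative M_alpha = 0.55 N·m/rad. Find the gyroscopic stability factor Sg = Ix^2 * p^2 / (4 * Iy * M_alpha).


Sg = Ix^2 * p^2 / (4 * Iy * M_alpha) = (81e-9)^2 * 22300^2 / (4 * 76e-8 * 0.55) = 1.951

1.951


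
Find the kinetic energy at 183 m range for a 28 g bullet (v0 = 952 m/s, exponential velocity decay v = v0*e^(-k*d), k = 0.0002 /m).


v = v0*exp(-k*d) = 952*exp(-0.0002*183) = 917.787 m/s
E = 0.5*m*v^2 = 0.5*0.028*917.787^2 = 11793 J

11793 J


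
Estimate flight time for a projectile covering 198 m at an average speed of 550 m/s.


t = d/v = 198/550 = 0.36 s

0.36 s


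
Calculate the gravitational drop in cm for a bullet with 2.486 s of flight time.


drop = 0.5*g*t^2 = 0.5*9.81*2.486^2 = 30.3139 m ≈ 3031 cm

3031 cm


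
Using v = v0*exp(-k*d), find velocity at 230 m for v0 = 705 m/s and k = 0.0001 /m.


v = v0*exp(-k*d) = 705*exp(-0.0001*230) = 689 m/s

689 m/s


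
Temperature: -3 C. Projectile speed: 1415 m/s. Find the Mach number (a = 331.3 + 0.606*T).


a = 331.3 + 0.606*(-3) = 329.482 m/s
M = v/a = 1415/329.482 = 4.295

4.295


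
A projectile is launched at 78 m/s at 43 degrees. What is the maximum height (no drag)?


H = (v0*sin(theta))^2 / (2g) = (78*sin(43°))^2 / (2*9.81) = 144.2 m

144.2 m


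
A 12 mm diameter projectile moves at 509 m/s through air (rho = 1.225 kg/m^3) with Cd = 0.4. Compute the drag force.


A = pi*(d/2)^2 = pi*(12/2000)^2 = 1.13097e-04 m^2
Fd = 0.5*Cd*rho*A*v^2 = 0.5*0.4*1.225*1.13097e-04*509^2 = 7.179 N

7.179 N


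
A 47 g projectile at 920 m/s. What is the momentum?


p = m*v = 0.047*920 = 43.24 kg·m/s

43.24 kg·m/s


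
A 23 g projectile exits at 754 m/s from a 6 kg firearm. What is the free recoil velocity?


v_recoil = m_p * v_p / m_gun = 0.023 * 754 / 6 = 2.89 m/s

2.89 m/s


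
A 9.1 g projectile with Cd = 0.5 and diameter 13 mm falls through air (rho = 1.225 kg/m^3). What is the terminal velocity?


A = pi*(d/2)^2 = pi*(13/2000)^2 = 1.32732e-04 m^2
vt = sqrt(2mg/(Cd*rho*A)) = sqrt(2*0.0091*9.81/(0.5 * 1.225 * 1.32732e-04)) = 46.86 m/s

46.86 m/s


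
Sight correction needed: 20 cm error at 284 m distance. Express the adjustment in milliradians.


1 mrad subtends 1 cm per 10 m of range, so adj = error_cm / (dist_m / 10) = 20 / (284/10) = 0.7042 mrad

0.7042 mrad


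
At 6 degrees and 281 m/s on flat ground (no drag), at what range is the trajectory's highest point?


R = v0^2*sin(2*theta)/g = 281^2*sin(2*6°)/9.81 = 1673.49 m
apex_dist = R/2 = 1673.49/2 = 836.7 m

836.7 m


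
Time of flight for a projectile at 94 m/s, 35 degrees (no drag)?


T = 2*v0*sin(theta)/g = 2*94*sin(35°)/9.81 = 10.99 s

10.99 s


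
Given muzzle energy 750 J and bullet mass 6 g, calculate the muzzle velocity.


v = sqrt(2*E/m) = sqrt(2*750/0.006) = 500 m/s

500 m/s


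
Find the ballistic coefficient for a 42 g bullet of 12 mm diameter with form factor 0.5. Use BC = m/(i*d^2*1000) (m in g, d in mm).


BC = m/(i*d^2*1000) = 42/(0.5 * 12^2 * 1000) = 0.0005833

0.0005833


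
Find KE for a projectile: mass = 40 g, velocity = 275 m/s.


E = 0.5*m*v^2 = 0.5*0.04*275^2 = 1512 J

1512 J


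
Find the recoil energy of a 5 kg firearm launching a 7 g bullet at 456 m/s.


v_r = m_p*v_p/m_gun = 0.007*456/5 = 0.6384 m/s, E_r = 0.5*m_gun*v_r^2 = 0.5*5*0.6384^2 = 1.019 J

1.019 J


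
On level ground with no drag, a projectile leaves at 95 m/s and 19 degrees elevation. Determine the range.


R = v0^2 * sin(2*theta) / g = 95^2 * sin(2*19°) / 9.81 = 566.4 m

566.4 m


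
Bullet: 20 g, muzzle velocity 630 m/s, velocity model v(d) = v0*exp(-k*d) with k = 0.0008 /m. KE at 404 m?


v = v0*exp(-k*d) = 630*exp(-0.0008*404) = 456.012 m/s
E = 0.5*m*v^2 = 0.5*0.02*456.012^2 = 2079 J

2079 J


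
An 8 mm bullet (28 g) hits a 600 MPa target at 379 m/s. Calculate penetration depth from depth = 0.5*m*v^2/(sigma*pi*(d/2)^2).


A = pi*(d/2)^2 = pi*(8/2)^2 = 50.2655 mm^2
E = 0.5*m*v^2 = 0.5*0.028*379^2 = 2010.97 J
depth = E/(sigma*A) = 2010.97 J / (600 MPa * 50.2655 mm^2) = 2010.97/(600 * 50.2655) m = 0.0666784 m ≈ 66.68 mm

66.68 mm


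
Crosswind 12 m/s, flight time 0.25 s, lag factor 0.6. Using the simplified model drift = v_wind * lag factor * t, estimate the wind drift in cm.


drift = v_wind * lag * t = 12 * 0.6 * 0.25 = 1.8 m ≈ 180 cm

180 cm


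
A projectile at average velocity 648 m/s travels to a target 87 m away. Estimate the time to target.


t = d/v = 87/648 = 0.1343 s

0.1343 s


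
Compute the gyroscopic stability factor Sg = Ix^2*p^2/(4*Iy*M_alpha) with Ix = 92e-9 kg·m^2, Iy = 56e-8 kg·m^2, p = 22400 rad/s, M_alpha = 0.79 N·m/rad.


Sg = Ix^2 * p^2 / (4 * Iy * M_alpha) = (92e-9)^2 * 22400^2 / (4 * 56e-8 * 0.79) = 2.4

2.4


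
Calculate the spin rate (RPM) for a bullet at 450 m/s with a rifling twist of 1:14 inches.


twist_m = 14*0.0254 = 0.3556 m
spin = v/twist = 450/0.3556 = 1265.467 rev/s
RPM = spin*60 = 1265.467*60 ≈ 75928 RPM

75928 RPM


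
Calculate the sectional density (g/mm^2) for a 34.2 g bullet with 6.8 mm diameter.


SD = m/d^2 = 34.2/6.8^2 = 0.7396 g/mm^2

0.7396 g/mm^2


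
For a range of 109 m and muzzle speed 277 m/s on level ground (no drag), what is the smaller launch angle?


sin(2*theta) = R*g/v0^2 = 109*9.81/277^2 = 0.0139359, theta = arcsin(0.0139359)/2 = 0.3992°

0.3992 degrees


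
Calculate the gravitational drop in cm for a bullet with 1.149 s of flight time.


drop = 0.5*g*t^2 = 0.5*9.81*1.149^2 = 6.47559 m ≈ 647.6 cm

647.6 cm


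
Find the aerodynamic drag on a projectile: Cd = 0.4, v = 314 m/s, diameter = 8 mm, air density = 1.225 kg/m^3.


A = pi*(d/2)^2 = pi*(8/2000)^2 = 5.02655e-05 m^2
Fd = 0.5*Cd*rho*A*v^2 = 0.5*0.4*1.225*5.02655e-05*314^2 = 1.214 N

1.214 N


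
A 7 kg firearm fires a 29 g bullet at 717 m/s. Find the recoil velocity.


v_recoil = m_p * v_p / m_gun = 0.029 * 717 / 7 = 2.97 m/s

2.97 m/s


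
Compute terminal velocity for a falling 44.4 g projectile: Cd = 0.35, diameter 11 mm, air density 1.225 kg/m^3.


A = pi*(d/2)^2 = pi*(11/2000)^2 = 9.50332e-05 m^2
vt = sqrt(2mg/(Cd*rho*A)) = sqrt(2*0.0444*9.81/(0.35 * 1.225 * 9.50332e-05)) = 146.2 m/s

146.2 m/s


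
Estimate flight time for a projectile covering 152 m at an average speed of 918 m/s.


t = d/v = 152/918 = 0.1656 s

0.1656 s


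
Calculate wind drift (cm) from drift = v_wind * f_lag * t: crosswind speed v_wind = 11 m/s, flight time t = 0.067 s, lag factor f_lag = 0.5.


drift = v_wind * lag * t = 11 * 0.5 * 0.067 = 0.3685 m ≈ 36.85 cm

36.85 cm


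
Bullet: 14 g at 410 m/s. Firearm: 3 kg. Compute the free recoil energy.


v_r = m_p*v_p/m_gun = 0.014*410/3 = 1.91333 m/s, E_r = 0.5*m_gun*v_r^2 = 0.5*3*1.91333^2 = 5.491 J

5.491 J


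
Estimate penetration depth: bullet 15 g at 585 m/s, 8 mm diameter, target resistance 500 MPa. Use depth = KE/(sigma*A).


A = pi*(d/2)^2 = pi*(8/2)^2 = 50.2655 mm^2
E = 0.5*m*v^2 = 0.5*0.015*585^2 = 2566.69 J
depth = E/(sigma*A) = 2566.69 J / (500 MPa * 50.2655 mm^2) = 2566.69/(500 * 50.2655) m = 0.102125 m ≈ 102.1 mm

102.1 mm


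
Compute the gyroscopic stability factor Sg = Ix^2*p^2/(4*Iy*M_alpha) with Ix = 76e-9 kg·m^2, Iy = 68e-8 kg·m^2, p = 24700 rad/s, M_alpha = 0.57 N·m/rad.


Sg = Ix^2 * p^2 / (4 * Iy * M_alpha) = (76e-9)^2 * 24700^2 / (4 * 68e-8 * 0.57) = 2.273

2.273


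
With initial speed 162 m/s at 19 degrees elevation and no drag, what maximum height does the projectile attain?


H = (v0*sin(theta))^2 / (2g) = (162*sin(19°))^2 / (2*9.81) = 141.8 m

141.8 m


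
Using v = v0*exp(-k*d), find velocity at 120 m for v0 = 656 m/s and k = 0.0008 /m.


v = v0*exp(-k*d) = 656*exp(-0.0008*120) = 596 m/s

596 m/s


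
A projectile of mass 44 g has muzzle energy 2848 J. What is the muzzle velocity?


v = sqrt(2*E/m) = sqrt(2*2848/0.044) = 359.8 m/s

359.8 m/s


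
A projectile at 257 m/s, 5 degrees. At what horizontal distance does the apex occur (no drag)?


R = v0^2*sin(2*theta)/g = 257^2*sin(2*5°)/9.81 = 1169.14 m
apex_dist = R/2 = 1169.14/2 = 584.6 m

584.6 m


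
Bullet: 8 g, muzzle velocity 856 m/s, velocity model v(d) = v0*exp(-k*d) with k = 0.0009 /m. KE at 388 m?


v = v0*exp(-k*d) = 856*exp(-0.0009*388) = 603.696 m/s
E = 0.5*m*v^2 = 0.5*0.008*603.696^2 = 1458 J

1458 J


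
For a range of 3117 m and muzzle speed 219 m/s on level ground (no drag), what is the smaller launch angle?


sin(2*theta) = R*g/v0^2 = 3117*9.81/219^2 = 0.637555, theta = arcsin(0.637555)/2 = 19.8°

19.8 degrees


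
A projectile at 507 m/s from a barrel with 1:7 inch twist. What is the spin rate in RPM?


twist_m = 7*0.0254 = 0.1778 m
spin = v/twist = 507/0.1778 = 2851.519 rev/s
RPM = spin*60 = 2851.519*60 ≈ 171091 RPM

171091 RPM


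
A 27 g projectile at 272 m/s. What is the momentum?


p = m*v = 0.027*272 = 7.344 kg·m/s

7.344 kg·m/s


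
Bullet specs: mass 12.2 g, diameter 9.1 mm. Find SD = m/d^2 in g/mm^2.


SD = m/d^2 = 12.2/9.1^2 = 0.1473 g/mm^2

0.1473 g/mm^2


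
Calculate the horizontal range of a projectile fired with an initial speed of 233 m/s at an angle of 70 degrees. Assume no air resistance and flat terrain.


R = v0^2 * sin(2*theta) / g = 233^2 * sin(2*70°) / 9.81 = 3557 m

3557 m


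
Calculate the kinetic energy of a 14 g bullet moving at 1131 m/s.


E = 0.5*m*v^2 = 0.5*0.014*1131^2 = 8954 J

8954 J


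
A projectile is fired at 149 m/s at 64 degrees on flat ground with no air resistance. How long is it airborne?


T = 2*v0*sin(theta)/g = 2*149*sin(64°)/9.81 = 27.3 s

27.3 s


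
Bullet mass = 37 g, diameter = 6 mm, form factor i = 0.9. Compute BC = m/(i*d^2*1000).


BC = m/(i*d^2*1000) = 37/(0.9 * 6^2 * 1000) = 0.001142

0.001142


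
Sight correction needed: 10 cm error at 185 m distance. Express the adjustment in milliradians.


1 mrad subtends 1 cm per 10 m of range, so adj = error_cm / (dist_m / 10) = 10 / (185/10) = 0.5405 mrad

0.5405 mrad


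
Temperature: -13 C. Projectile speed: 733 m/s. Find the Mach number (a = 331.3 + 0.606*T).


a = 331.3 + 0.606*(-13) = 323.422 m/s
M = v/a = 733/323.422 = 2.266

2.266


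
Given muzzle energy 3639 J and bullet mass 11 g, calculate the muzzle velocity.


v = sqrt(2*E/m) = sqrt(2*3639/0.011) = 813.4 m/s

813.4 m/s


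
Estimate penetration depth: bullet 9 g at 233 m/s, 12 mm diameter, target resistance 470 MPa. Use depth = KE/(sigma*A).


A = pi*(d/2)^2 = pi*(12/2)^2 = 113.097 mm^2
E = 0.5*m*v^2 = 0.5*0.009*233^2 = 244.3 J
depth = E/(sigma*A) = 244.3 J / (470 MPa * 113.097 mm^2) = 244.3/(470 * 113.097) m = 0.00459594 m ≈ 4.596 mm

4.596 mm


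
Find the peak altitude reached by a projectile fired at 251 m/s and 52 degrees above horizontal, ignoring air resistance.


H = (v0*sin(theta))^2 / (2g) = (251*sin(52°))^2 / (2*9.81) = 1994 m

1994 m


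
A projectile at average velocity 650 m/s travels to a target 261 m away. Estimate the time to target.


t = d/v = 261/650 = 0.4015 s

0.4015 s


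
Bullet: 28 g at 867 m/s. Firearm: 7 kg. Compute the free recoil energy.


v_r = m_p*v_p/m_gun = 0.028*867/7 = 3.468 m/s, E_r = 0.5*m_gun*v_r^2 = 0.5*7*3.468^2 = 42.09 J

42.09 J


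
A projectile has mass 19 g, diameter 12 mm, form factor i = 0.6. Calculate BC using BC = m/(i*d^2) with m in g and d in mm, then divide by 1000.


BC = m/(i*d^2*1000) = 19/(0.6 * 12^2 * 1000) = 0.0002199

0.0002199


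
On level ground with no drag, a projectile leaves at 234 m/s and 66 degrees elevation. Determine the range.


R = v0^2 * sin(2*theta) / g = 234^2 * sin(2*66°) / 9.81 = 4148 m

4148 m


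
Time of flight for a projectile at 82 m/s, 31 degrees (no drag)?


T = 2*v0*sin(theta)/g = 2*82*sin(31°)/9.81 = 8.61 s

8.61 s


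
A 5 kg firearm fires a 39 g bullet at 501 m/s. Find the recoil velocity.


v_recoil = m_p * v_p / m_gun = 0.039 * 501 / 5 = 3.908 m/s

3.908 m/s


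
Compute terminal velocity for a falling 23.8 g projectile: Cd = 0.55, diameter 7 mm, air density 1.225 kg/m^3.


A = pi*(d/2)^2 = pi*(7/2000)^2 = 3.84845e-05 m^2
vt = sqrt(2mg/(Cd*rho*A)) = sqrt(2*0.0238*9.81/(0.55 * 1.225 * 3.84845e-05)) = 134.2 m/s

134.2 m/s


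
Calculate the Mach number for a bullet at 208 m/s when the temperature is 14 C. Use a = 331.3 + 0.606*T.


a = 331.3 + 0.606*(14) = 339.784 m/s
M = v/a = 208/339.784 = 0.6122

0.6122


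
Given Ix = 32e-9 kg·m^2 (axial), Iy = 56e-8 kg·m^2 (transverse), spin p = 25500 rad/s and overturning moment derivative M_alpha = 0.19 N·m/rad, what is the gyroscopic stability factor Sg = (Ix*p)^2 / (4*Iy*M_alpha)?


Sg = Ix^2 * p^2 / (4 * Iy * M_alpha) = (32e-9)^2 * 25500^2 / (4 * 56e-8 * 0.19) = 1.565

1.565


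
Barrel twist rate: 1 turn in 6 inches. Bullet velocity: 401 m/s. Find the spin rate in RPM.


twist_m = 6*0.0254 = 0.1524 m
spin = v/twist = 401/0.1524 = 2631.234 rev/s
RPM = spin*60 = 2631.234*60 ≈ 157874 RPM

157874 RPM


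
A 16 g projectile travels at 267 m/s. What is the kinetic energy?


E = 0.5*m*v^2 = 0.5*0.016*267^2 = 570.3 J

570.3 J


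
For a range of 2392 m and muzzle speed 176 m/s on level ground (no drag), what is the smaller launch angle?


sin(2*theta) = R*g/v0^2 = 2392*9.81/176^2 = 0.757539, theta = arcsin(0.757539)/2 = 24.62°

24.62 degrees


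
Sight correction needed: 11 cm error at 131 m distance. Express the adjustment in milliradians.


1 mrad subtends 1 cm per 10 m of range, so adj = error_cm / (dist_m / 10) = 11 / (131/10) = 0.8397 mrad

0.8397 mrad


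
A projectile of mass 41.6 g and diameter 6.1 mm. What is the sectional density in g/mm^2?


SD = m/d^2 = 41.6/6.1^2 = 1.118 g/mm^2

1.118 g/mm^2


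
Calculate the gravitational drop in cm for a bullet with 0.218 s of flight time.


drop = 0.5*g*t^2 = 0.5*9.81*0.218^2 = 0.233105 m ≈ 23.31 cm

23.31 cm


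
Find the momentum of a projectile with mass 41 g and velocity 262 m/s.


p = m*v = 0.041*262 = 10.74 kg·m/s

10.74 kg·m/s


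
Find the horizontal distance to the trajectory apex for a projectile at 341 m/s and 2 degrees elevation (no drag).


R = v0^2*sin(2*theta)/g = 341^2*sin(2*2°)/9.81 = 826.845 m
apex_dist = R/2 = 826.845/2 = 413.4 m

413.4 m


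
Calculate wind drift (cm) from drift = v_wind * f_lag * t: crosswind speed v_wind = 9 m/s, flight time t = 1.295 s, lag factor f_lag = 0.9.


drift = v_wind * lag * t = 9 * 0.9 * 1.295 = 10.4895 m ≈ 1049 cm

1049 cm


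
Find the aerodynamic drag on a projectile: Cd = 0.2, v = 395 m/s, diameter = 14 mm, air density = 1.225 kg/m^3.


A = pi*(d/2)^2 = pi*(14/2000)^2 = 1.53938e-04 m^2
Fd = 0.5*Cd*rho*A*v^2 = 0.5*0.2*1.225*1.53938e-04*395^2 = 2.942 N

2.942 N


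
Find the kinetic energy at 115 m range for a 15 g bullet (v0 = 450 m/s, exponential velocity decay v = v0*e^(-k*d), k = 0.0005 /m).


v = v0*exp(-k*d) = 450*exp(-0.0005*115) = 424.855 m/s
E = 0.5*m*v^2 = 0.5*0.015*424.855^2 = 1354 J

1354 J


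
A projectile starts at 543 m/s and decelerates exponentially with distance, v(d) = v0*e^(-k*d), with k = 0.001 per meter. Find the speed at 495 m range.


v = v0*exp(-k*d) = 543*exp(-0.001*495) = 331 m/s

331 m/s


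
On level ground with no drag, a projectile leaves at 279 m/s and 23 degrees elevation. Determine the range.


R = v0^2 * sin(2*theta) / g = 279^2 * sin(2*23°) / 9.81 = 5708 m

5708 m


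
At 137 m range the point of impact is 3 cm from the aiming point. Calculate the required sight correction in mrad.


1 mrad subtends 1 cm per 10 m of range, so adj = error_cm / (dist_m / 10) = 3 / (137/10) = 0.219 mrad

0.219 mrad


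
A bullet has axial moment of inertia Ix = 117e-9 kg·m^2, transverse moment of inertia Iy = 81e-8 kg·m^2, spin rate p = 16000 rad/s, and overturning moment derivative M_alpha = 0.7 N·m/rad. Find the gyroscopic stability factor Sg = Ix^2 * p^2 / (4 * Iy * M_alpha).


Sg = Ix^2 * p^2 / (4 * Iy * M_alpha) = (117e-9)^2 * 16000^2 / (4 * 81e-8 * 0.7) = 1.545

1.545


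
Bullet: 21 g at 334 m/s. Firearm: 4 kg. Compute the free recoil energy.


v_r = m_p*v_p/m_gun = 0.021*334/4 = 1.7535 m/s, E_r = 0.5*m_gun*v_r^2 = 0.5*4*1.7535^2 = 6.15 J

6.15 J


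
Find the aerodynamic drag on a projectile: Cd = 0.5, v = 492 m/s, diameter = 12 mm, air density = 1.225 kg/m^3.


A = pi*(d/2)^2 = pi*(12/2000)^2 = 1.13097e-04 m^2
Fd = 0.5*Cd*rho*A*v^2 = 0.5*0.5*1.225*1.13097e-04*492^2 = 8.384 N

8.384 N


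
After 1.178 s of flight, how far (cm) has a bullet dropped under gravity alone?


drop = 0.5*g*t^2 = 0.5*9.81*1.178^2 = 6.80659 m ≈ 680.7 cm

680.7 cm


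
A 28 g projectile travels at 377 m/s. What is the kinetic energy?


E = 0.5*m*v^2 = 0.5*0.028*377^2 = 1990 J

1990 J


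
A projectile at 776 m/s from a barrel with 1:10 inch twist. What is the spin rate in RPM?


twist_m = 10*0.0254 = 0.254 m
spin = v/twist = 776/0.254 = 3055.118 rev/s
RPM = spin*60 = 3055.118*60 ≈ 183307 RPM

183307 RPM


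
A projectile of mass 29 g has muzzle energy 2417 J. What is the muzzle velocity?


v = sqrt(2*E/m) = sqrt(2*2417/0.029) = 408.3 m/s

408.3 m/s


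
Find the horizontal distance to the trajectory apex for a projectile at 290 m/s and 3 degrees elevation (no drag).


R = v0^2*sin(2*theta)/g = 290^2*sin(2*3°)/9.81 = 896.11 m
apex_dist = R/2 = 896.11/2 = 448.1 m

448.1 m


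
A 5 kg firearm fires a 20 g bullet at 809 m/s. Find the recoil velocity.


v_recoil = m_p * v_p / m_gun = 0.02 * 809 / 5 = 3.236 m/s

3.236 m/s


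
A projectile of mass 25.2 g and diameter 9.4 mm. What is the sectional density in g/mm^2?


SD = m/d^2 = 25.2/9.4^2 = 0.2852 g/mm^2

0.2852 g/mm^2


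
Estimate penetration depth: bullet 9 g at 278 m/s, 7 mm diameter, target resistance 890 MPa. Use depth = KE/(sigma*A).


A = pi*(d/2)^2 = pi*(7/2)^2 = 38.4845 mm^2
E = 0.5*m*v^2 = 0.5*0.009*278^2 = 347.778 J
depth = E/(sigma*A) = 347.778 J / (890 MPa * 38.4845 mm^2) = 347.778/(890 * 38.4845) m = 0.0101537 m ≈ 10.15 mm

10.15 mm


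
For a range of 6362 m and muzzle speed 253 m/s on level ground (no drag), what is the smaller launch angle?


sin(2*theta) = R*g/v0^2 = 6362*9.81/253^2 = 0.975038, theta = arcsin(0.975038)/2 = 38.59°

38.59 degrees


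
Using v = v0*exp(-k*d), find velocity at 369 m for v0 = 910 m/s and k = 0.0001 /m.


v = v0*exp(-k*d) = 910*exp(-0.0001*369) = 877 m/s

877 m/s


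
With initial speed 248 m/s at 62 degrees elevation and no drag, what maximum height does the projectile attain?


H = (v0*sin(theta))^2 / (2g) = (248*sin(62°))^2 / (2*9.81) = 2444 m

2444 m


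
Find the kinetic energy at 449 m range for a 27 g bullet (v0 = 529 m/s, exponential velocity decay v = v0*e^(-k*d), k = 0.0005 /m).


v = v0*exp(-k*d) = 529*exp(-0.0005*449) = 422.626 m/s
E = 0.5*m*v^2 = 0.5*0.027*422.626^2 = 2411 J

2411 J


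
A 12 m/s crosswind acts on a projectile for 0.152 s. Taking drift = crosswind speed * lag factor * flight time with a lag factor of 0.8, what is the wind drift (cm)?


drift = v_wind * lag * t = 12 * 0.8 * 0.152 = 1.4592 m ≈ 145.9 cm

145.9 cm


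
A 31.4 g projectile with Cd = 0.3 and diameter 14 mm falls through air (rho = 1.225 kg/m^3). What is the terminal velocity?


A = pi*(d/2)^2 = pi*(14/2000)^2 = 1.53938e-04 m^2
vt = sqrt(2mg/(Cd*rho*A)) = sqrt(2*0.0314*9.81/(0.3 * 1.225 * 1.53938e-04)) = 104.4 m/s

104.4 m/s


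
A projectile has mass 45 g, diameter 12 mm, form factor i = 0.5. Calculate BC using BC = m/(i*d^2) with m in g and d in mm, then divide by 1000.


BC = m/(i*d^2*1000) = 45/(0.5 * 12^2 * 1000) = 0.000625

0.000625


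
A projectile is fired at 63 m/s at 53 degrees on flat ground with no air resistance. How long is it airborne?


T = 2*v0*sin(theta)/g = 2*63*sin(53°)/9.81 = 10.26 s

10.26 s


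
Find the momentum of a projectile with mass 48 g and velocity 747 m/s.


p = m*v = 0.048*747 = 35.86 kg·m/s

35.86 kg·m/s


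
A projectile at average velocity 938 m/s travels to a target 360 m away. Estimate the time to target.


t = d/v = 360/938 = 0.3838 s

0.3838 s


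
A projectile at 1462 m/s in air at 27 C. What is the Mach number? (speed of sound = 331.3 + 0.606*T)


a = 331.3 + 0.606*(27) = 347.662 m/s
M = v/a = 1462/347.662 = 4.205

4.205


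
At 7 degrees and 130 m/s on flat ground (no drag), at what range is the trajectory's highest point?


R = v0^2*sin(2*theta)/g = 130^2*sin(2*7°)/9.81 = 416.767 m
apex_dist = R/2 = 416.767/2 = 208.4 m

208.4 m


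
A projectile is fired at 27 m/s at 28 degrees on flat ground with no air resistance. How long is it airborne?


T = 2*v0*sin(theta)/g = 2*27*sin(28°)/9.81 = 2.584 s

2.584 s


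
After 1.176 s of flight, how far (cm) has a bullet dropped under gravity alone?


drop = 0.5*g*t^2 = 0.5*9.81*1.176^2 = 6.7835 m ≈ 678.3 cm

678.3 cm


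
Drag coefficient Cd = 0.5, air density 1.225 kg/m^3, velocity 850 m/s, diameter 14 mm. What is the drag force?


A = pi*(d/2)^2 = pi*(14/2000)^2 = 1.53938e-04 m^2
Fd = 0.5*Cd*rho*A*v^2 = 0.5*0.5*1.225*1.53938e-04*850^2 = 34.06 N

34.06 N


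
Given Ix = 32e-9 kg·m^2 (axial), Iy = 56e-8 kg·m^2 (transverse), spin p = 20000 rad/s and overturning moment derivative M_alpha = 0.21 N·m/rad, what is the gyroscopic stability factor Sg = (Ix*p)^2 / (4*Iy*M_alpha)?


Sg = Ix^2 * p^2 / (4 * Iy * M_alpha) = (32e-9)^2 * 20000^2 / (4 * 56e-8 * 0.21) = 0.8707

0.8707


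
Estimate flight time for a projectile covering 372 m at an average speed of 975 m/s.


t = d/v = 372/975 = 0.3815 s

0.3815 s


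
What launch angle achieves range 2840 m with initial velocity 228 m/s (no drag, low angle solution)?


sin(2*theta) = R*g/v0^2 = 2840*9.81/228^2 = 0.535942, theta = arcsin(0.535942)/2 = 16.2°

16.2 degrees


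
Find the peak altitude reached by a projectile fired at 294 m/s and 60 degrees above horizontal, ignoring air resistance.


H = (v0*sin(theta))^2 / (2g) = (294*sin(60°))^2 / (2*9.81) = 3304 m

3304 m


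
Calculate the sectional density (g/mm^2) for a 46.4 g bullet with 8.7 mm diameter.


SD = m/d^2 = 46.4/8.7^2 = 0.613 g/mm^2

0.613 g/mm^2


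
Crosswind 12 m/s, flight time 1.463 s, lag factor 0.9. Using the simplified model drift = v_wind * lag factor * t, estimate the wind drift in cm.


drift = v_wind * lag * t = 12 * 0.9 * 1.463 = 15.8004 m ≈ 1580 cm

1580 cm


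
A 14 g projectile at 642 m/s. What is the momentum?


p = m*v = 0.014*642 = 8.988 kg·m/s

8.988 kg·m/s


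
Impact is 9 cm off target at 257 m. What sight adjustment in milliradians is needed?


1 mrad subtends 1 cm per 10 m of range, so adj = error_cm / (dist_m / 10) = 9 / (257/10) = 0.3502 mrad

0.3502 mrad
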